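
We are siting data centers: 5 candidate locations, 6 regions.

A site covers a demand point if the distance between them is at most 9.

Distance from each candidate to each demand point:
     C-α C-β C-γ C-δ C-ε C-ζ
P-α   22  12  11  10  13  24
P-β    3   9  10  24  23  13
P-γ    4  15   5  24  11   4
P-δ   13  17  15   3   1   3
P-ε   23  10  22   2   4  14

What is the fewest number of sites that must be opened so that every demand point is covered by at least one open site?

3

Coverage sets (demand points within 9 of each site):
  P-α: {}
  P-β: {C-α, C-β}
  P-γ: {C-α, C-γ, C-ζ}
  P-δ: {C-δ, C-ε, C-ζ}
  P-ε: {C-δ, C-ε}
No 2 sites suffice: every size-2 union leaves at least one demand point uncovered.
But {P-β, P-γ, P-δ} covers everything, so the minimum is 3.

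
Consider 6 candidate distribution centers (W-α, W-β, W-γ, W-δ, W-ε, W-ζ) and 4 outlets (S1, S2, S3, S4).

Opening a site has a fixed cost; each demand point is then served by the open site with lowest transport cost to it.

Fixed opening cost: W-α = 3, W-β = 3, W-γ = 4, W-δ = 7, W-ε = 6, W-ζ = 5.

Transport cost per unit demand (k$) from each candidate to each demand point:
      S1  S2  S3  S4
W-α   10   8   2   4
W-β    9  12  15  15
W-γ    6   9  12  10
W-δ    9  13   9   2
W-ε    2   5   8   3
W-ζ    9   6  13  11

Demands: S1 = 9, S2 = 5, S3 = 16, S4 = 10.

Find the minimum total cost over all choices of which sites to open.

111

Open {W-α, W-δ, W-ε}: assign each demand point to its cheapest open site.
  S1→W-ε 9×2=18, S2→W-ε 5×5=25, S3→W-α 16×2=32, S4→W-δ 10×2=20
  transport cost 95, fixed 16 → total 111.
Compare {W-α, W-ε}: transport cost 105 + fixed 9 = 114.
Compare {W-α, W-β, W-δ, W-ε}: transport cost 95 + fixed 19 = 114.
Compare {W-α, W-γ, W-δ, W-ε}: transport cost 95 + fixed 20 = 115.
All other subsets cost ≥ 114. Minimum total cost: 111.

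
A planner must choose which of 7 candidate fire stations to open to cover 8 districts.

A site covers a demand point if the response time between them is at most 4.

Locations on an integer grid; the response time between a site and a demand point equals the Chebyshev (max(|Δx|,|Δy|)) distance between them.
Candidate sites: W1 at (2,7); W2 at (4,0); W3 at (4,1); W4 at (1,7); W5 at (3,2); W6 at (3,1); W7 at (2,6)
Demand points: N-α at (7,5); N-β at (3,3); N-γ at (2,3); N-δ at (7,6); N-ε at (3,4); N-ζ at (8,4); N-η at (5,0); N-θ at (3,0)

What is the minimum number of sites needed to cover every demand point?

2

Coverage sets (demand points within 4 of each site):
  W1: {N-β, N-γ, N-ε}
  W2: {N-β, N-γ, N-ε, N-ζ, N-η, N-θ}
  W3: {N-α, N-β, N-γ, N-ε, N-ζ, N-η, N-θ}
  W4: {N-β, N-γ, N-ε}
  W5: {N-α, N-β, N-γ, N-δ, N-ε, N-η, N-θ}
  W6: {N-α, N-β, N-γ, N-ε, N-η, N-θ}
  W7: {N-β, N-γ, N-ε}
No single site covers all 8 demand points.
But {W2, W5} covers everything, so the minimum is 2.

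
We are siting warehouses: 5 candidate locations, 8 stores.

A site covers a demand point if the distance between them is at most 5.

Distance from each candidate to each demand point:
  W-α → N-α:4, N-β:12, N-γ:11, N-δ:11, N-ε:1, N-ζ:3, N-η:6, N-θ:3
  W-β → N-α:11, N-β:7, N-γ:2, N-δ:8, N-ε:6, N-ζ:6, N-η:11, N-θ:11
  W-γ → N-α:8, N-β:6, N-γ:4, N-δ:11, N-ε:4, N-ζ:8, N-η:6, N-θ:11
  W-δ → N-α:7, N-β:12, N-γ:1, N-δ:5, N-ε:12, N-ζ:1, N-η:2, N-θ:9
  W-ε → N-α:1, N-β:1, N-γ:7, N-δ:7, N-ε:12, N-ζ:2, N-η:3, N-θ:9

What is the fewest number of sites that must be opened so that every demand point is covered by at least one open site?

3

Coverage sets (demand points within 5 of each site):
  W-α: {N-α, N-ε, N-ζ, N-θ}
  W-β: {N-γ}
  W-γ: {N-γ, N-ε}
  W-δ: {N-γ, N-δ, N-ζ, N-η}
  W-ε: {N-α, N-β, N-ζ, N-η}
No 2 sites suffice: every size-2 union leaves at least one demand point uncovered.
But {W-α, W-δ, W-ε} covers everything, so the minimum is 3.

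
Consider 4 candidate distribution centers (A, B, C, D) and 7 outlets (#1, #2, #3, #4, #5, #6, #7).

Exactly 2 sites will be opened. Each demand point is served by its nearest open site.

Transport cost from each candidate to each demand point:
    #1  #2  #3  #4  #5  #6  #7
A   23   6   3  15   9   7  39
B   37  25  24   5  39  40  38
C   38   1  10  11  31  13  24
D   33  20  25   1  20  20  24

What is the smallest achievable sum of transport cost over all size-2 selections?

73

Open {A, D}.
  #1→A 23, #2→A 6, #3→A 3, #4→D 1, #5→A 9, #6→A 7, #7→D 24  ⇒ total 73.
Compare {A, C}: total 78.
Compare {A, B}: total 91.
No size-2 selection does better; minimum is 73.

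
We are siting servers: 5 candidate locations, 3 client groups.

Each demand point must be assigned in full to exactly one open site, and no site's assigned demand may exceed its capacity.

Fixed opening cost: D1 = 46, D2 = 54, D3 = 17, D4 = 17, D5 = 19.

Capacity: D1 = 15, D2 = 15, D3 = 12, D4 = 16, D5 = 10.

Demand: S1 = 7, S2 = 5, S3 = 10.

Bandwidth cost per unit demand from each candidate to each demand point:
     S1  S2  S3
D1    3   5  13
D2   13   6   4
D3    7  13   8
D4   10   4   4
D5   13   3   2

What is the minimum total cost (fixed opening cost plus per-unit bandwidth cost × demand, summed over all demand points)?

131

Open {D1, D5}; cheapest assignment that respects the capacities:
  D1 (cap 15, load 12): S1, S2 — cost 7×3 + 5×5 = 46
  D5 (cap 10, load 10): S3 — cost 10×2 = 20
  Shipping 66, fixed 65 → total 131.
  Any other capacity-feasible assignment to {D1, D5} ships for at least 66.
Compare {D3, D4, D5}: its best feasible assignment gives total 142.
Compare {D3, D4}: its best feasible assignment gives total 143.
Every other set of open sites that can feasibly serve all demand totals ≥ 142 even under its best assignment. Minimum: 131.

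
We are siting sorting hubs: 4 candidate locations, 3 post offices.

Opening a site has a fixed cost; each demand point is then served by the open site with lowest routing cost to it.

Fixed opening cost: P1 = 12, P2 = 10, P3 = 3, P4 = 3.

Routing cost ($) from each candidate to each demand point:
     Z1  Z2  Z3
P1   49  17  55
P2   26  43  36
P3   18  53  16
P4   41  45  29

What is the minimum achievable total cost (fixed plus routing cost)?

Open {P1, P3}: assign each demand point to its cheapest open site.
  Z1→P3 18, Z2→P1 17, Z3→P3 16
  routing cost 51, fixed 15 → total 66.
Compare {P1, P3, P4}: routing cost 51 + fixed 18 = 69.
Compare {P1, P2, P3}: routing cost 51 + fixed 25 = 76.
Compare {P1, P2, P3, P4}: routing cost 51 + fixed 28 = 79.
All other subsets cost ≥ 69. Minimum total cost: 66.

66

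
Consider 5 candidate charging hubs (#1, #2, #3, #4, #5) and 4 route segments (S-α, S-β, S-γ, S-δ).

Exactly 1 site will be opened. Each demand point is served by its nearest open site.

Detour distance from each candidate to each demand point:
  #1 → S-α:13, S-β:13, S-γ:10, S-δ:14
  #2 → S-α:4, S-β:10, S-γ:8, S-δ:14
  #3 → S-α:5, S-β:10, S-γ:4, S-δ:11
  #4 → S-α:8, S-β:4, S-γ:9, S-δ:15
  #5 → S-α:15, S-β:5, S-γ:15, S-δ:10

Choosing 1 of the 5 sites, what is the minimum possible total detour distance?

30

Open {#3}.
  S-α→#3 5, S-β→#3 10, S-γ→#3 4, S-δ→#3 11  ⇒ total 30.
Compare {#2}: total 36.
Compare {#4}: total 36.
No size-1 selection does better; minimum is 30.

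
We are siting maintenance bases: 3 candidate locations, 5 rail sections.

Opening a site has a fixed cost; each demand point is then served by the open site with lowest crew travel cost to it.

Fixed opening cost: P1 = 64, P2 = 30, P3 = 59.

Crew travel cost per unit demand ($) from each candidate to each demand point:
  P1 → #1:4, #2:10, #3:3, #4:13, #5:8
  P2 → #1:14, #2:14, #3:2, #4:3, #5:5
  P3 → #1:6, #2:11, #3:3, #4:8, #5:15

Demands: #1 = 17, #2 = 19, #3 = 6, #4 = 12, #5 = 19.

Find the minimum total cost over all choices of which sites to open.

Open {P1, P2}: assign each demand point to its cheapest open site.
  #1→P1 17×4=68, #2→P1 19×10=190, #3→P2 6×2=12, #4→P2 12×3=36, #5→P2 19×5=95
  crew travel cost 401, fixed 94 → total 495.
Compare {P2, P3}: crew travel cost 454 + fixed 89 = 543.
Compare {P1, P2, P3}: crew travel cost 401 + fixed 153 = 554.
Compare {P1, P3}: crew travel cost 524 + fixed 123 = 647.
All other subsets cost ≥ 543. Minimum total cost: 495.

495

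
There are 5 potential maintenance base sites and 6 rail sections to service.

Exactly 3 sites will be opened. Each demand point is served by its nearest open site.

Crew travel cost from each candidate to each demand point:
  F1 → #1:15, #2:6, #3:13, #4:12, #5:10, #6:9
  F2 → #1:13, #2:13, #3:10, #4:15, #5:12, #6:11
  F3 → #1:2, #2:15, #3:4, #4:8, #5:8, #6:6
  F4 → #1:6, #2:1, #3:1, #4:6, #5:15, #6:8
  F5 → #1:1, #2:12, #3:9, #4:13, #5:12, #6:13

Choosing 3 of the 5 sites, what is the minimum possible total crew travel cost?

23

Open {F3, F4, F5}.
  #1→F5 1, #2→F4 1, #3→F4 1, #4→F4 6, #5→F3 8, #6→F3 6  ⇒ total 23.
Compare {F1, F3, F4}: total 24.
Compare {F2, F3, F4}: total 24.
No size-3 selection does better; minimum is 23.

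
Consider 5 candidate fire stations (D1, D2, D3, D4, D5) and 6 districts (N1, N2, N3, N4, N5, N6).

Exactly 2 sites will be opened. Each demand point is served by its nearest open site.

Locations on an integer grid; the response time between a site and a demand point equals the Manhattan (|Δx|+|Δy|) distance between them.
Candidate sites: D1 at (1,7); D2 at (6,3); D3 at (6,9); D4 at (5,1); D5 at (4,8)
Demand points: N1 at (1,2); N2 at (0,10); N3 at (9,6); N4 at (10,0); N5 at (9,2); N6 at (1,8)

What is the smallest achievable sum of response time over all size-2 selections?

27

Open {D1, D2}.
  N1→D1 5, N2→D1 4, N3→D2 6, N4→D2 7, N5→D2 4, N6→D1 1  ⇒ total 27.
Compare {D1, D4}: total 30.
Compare {D2, D5}: total 32.
No size-2 selection does better; minimum is 27.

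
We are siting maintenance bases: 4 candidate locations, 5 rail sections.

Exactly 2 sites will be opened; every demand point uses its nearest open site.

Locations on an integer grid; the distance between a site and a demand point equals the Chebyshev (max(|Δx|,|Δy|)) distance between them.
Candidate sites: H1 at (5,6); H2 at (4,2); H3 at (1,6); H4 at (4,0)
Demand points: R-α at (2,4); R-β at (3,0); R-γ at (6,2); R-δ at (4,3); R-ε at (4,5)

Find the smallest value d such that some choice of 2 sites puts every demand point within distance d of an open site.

2

Open {H1, H2}.
  Farthest demand point is R-α at distance 2 (to H2); all others are ≤ 2.
With {H1, H4} the worst case is 3.
With {H2, H3} the worst case is 3.
No size-2 selection achieves below 2.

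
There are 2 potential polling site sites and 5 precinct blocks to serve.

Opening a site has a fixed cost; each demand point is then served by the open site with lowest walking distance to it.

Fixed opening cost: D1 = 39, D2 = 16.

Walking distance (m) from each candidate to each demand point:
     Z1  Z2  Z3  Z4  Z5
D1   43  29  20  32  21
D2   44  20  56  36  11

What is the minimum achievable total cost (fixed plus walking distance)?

181

Open {D1, D2}: assign each demand point to its cheapest open site.
  Z1→D1 43, Z2→D2 20, Z3→D1 20, Z4→D1 32, Z5→D2 11
  walking distance 126, fixed 55 → total 181.
Compare {D2}: walking distance 167 + fixed 16 = 183.
Compare {D1}: walking distance 145 + fixed 39 = 184.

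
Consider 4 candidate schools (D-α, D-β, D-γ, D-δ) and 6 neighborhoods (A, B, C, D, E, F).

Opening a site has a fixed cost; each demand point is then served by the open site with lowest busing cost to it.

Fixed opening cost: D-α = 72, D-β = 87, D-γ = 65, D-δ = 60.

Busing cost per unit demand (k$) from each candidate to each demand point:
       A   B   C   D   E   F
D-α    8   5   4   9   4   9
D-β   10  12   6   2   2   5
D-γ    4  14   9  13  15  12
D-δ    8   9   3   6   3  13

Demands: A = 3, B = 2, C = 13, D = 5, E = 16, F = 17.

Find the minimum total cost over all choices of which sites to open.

346

Open {D-β}: assign each demand point to its cheapest open site.
  A→D-β 3×10=30, B→D-β 2×12=24, C→D-β 13×6=78, D→D-β 5×2=10, E→D-β 16×2=32, F→D-β 17×5=85
  busing cost 259, fixed 87 → total 346.
Compare {D-β, D-δ}: busing cost 208 + fixed 147 = 355.
Compare {D-α, D-β}: busing cost 213 + fixed 159 = 372.
Compare {D-β, D-γ}: busing cost 241 + fixed 152 = 393.
All other subsets cost ≥ 355. Minimum total cost: 346.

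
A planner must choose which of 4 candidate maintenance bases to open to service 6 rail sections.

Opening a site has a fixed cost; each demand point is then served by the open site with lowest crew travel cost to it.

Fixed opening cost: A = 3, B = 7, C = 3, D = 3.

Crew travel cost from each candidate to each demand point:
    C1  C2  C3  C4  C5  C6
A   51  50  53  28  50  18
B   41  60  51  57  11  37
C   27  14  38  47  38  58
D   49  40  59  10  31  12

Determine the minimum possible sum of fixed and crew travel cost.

Open {B, C, D}: assign each demand point to its cheapest open site.
  C1→C 27, C2→C 14, C3→C 38, C4→D 10, C5→B 11, C6→D 12
  crew travel cost 112, fixed 13 → total 125.
Compare {A, B, C, D}: crew travel cost 112 + fixed 16 = 128.
Compare {C, D}: crew travel cost 132 + fixed 6 = 138.
Compare {A, C, D}: crew travel cost 132 + fixed 9 = 141.
All other subsets cost ≥ 128. Minimum total cost: 125.

125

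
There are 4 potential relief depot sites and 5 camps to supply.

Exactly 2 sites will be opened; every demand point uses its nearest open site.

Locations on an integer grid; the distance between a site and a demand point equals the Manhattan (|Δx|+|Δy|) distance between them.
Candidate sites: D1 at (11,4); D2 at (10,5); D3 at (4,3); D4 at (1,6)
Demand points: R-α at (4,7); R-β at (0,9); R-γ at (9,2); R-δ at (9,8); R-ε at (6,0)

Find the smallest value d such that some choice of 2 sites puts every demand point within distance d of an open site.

Open {D1, D4}.
  Farthest demand point is R-ε at distance 9 (to D1); all others are ≤ 9.
With {D2, D4} the worst case is 9.
With {D1, D3} the worst case is 10.
No size-2 selection achieves below 9.

9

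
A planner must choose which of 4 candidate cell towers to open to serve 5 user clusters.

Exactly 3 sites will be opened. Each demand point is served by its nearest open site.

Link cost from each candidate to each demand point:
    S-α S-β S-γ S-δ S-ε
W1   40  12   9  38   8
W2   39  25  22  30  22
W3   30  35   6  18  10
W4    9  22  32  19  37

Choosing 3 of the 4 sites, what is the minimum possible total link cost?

Open {W1, W3, W4}.
  S-α→W4 9, S-β→W1 12, S-γ→W3 6, S-δ→W3 18, S-ε→W1 8  ⇒ total 53.
Compare {W1, W2, W4}: total 57.
Compare {W2, W3, W4}: total 65.
No size-3 selection does better; minimum is 53.

53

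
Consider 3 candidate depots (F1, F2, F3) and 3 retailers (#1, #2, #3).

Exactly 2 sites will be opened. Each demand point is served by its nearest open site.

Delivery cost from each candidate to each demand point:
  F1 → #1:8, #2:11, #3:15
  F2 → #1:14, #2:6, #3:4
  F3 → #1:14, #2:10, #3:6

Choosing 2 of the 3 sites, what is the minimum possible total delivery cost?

Open {F1, F2}.
  #1→F1 8, #2→F2 6, #3→F2 4  ⇒ total 18.
Compare {F1, F3}: total 24.
Compare {F2, F3}: total 24.

18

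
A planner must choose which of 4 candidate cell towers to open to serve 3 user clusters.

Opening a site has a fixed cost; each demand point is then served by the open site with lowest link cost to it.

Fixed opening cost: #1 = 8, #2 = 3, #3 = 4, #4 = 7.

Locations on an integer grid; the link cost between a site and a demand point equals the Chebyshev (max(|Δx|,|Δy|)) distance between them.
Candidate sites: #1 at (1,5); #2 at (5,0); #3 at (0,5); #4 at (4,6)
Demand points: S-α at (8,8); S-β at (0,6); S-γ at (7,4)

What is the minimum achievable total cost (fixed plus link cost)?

Open {#4}: assign each demand point to its cheapest open site.
  S-α→#4 4, S-β→#4 4, S-γ→#4 3
  link cost 11, fixed 7 → total 18.
Compare {#3, #4}: link cost 8 + fixed 11 = 19.
Compare {#3}: link cost 16 + fixed 4 = 20.
Compare {#2, #3}: link cost 13 + fixed 7 = 20.
All other subsets cost ≥ 19. Minimum total cost: 18.

18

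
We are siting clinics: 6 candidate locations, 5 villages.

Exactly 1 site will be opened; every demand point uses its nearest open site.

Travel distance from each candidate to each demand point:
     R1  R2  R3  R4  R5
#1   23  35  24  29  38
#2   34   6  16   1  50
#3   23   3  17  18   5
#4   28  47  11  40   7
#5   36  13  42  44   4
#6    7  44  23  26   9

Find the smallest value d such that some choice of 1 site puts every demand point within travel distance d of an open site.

Open {#3}.
  Farthest demand point is R1 at travel distance 23 (to #3); all others are ≤ 23.
With {#1} the worst case is 38.
With {#5} the worst case is 44.
No size-1 selection achieves below 23.

23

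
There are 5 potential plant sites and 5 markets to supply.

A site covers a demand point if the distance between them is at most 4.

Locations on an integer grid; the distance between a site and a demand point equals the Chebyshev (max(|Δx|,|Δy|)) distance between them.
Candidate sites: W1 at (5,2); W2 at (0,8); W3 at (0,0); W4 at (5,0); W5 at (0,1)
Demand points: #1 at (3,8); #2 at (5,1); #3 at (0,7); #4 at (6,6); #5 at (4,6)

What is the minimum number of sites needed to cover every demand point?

Coverage sets (demand points within 4 of each site):
  W1: {#2, #4, #5}
  W2: {#1, #3, #5}
  W3: {}
  W4: {#2}
  W5: {}
No single site covers all 5 demand points.
But {W1, W2} covers everything, so the minimum is 2.

2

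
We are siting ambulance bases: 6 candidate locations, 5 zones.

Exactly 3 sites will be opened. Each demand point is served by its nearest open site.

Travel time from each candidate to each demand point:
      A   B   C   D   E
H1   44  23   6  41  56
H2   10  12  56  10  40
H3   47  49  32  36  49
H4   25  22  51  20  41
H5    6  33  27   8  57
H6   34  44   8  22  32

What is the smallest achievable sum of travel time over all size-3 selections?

Open {H2, H5, H6}.
  A→H5 6, B→H2 12, C→H6 8, D→H5 8, E→H6 32  ⇒ total 66.
Compare {H1, H2, H6}: total 70.
Compare {H1, H2, H5}: total 72.
No size-3 selection does better; minimum is 66.

66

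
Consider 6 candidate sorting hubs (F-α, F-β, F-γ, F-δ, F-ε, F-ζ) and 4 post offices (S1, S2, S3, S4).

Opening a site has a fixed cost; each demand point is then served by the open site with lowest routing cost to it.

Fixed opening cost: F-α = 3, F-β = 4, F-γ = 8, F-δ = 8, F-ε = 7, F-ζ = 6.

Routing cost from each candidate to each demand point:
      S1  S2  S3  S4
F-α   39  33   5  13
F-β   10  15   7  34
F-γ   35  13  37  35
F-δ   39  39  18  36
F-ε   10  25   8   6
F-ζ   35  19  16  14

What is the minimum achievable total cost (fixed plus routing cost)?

49

Open {F-β, F-ε}: assign each demand point to its cheapest open site.
  S1→F-β 10, S2→F-β 15, S3→F-β 7, S4→F-ε 6
  routing cost 38, fixed 11 → total 49.
Compare {F-α, F-β}: routing cost 43 + fixed 7 = 50.
Compare {F-α, F-β, F-ε}: routing cost 36 + fixed 14 = 50.
Compare {F-γ, F-ε}: routing cost 37 + fixed 15 = 52.
All other subsets cost ≥ 50. Minimum total cost: 49.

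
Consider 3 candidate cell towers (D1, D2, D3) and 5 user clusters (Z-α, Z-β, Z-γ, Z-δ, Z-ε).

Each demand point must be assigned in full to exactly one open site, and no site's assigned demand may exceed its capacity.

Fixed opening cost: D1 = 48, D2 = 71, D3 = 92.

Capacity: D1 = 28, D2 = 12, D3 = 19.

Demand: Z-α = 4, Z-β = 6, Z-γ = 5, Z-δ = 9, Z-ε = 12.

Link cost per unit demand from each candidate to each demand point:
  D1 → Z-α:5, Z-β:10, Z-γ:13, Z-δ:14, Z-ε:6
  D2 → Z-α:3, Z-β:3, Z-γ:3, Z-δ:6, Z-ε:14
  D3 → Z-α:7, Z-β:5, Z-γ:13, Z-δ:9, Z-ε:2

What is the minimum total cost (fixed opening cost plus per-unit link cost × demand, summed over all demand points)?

370

Open {D1, D2}; cheapest assignment that respects the capacities:
  D1 (cap 28, load 25): Z-α, Z-δ, Z-ε — cost 4×5 + 9×14 + 12×6 = 218
  D2 (cap 12, load 11): Z-β, Z-γ — cost 6×3 + 5×3 = 33
  Shipping 251, fixed 119 → total 370.
  Any other capacity-feasible assignment to {D1, D2} ships for at least 251.
Compare {D1, D2, D3}: its best feasible assignment gives total 404.
Compare {D1, D3}: its best feasible assignment gives total 405.
Every other set of open sites that can feasibly serve all demand totals ≥ 404 even under its best assignment. Minimum: 370.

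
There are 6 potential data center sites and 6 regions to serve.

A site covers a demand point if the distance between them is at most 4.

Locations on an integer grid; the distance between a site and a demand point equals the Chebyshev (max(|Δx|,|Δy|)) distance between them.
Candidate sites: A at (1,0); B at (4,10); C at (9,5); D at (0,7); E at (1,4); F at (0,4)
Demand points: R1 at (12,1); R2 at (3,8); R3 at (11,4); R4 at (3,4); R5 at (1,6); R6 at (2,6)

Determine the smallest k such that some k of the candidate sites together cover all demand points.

Coverage sets (demand points within 4 of each site):
  A: {R4}
  B: {R2, R5, R6}
  C: {R1, R3}
  D: {R2, R4, R5, R6}
  E: {R2, R4, R5, R6}
  F: {R2, R4, R5, R6}
No single site covers all 6 demand points.
But {C, D} covers everything, so the minimum is 2.

2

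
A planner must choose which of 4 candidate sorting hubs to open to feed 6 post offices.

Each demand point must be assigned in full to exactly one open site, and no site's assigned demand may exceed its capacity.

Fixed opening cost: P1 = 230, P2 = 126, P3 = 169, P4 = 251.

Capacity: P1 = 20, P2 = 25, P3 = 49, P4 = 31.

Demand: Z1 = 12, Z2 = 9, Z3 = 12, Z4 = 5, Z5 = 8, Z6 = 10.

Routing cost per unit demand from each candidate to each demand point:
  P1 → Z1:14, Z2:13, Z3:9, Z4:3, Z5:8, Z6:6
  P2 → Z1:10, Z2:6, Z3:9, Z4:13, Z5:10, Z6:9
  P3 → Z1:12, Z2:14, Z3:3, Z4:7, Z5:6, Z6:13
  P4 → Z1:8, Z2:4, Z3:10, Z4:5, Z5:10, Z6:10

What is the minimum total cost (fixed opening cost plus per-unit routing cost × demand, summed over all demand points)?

702

Open {P2, P3}; cheapest assignment that respects the capacities:
  P2 (cap 25, load 19): Z2, Z6 — cost 9×6 + 10×9 = 144
  P3 (cap 49, load 37): Z1, Z3, Z4, Z5 — cost 12×12 + 12×3 + 5×7 + 8×6 = 263
  Shipping 407, fixed 295 → total 702.
  Any other capacity-feasible assignment to {P2, P3} ships for at least 407.
Compare {P3, P4}: its best feasible assignment gives total 771.
Compare {P1, P3}: its best feasible assignment gives total 828.
Every other set of open sites that can feasibly serve all demand totals ≥ 771 even under its best assignment. Minimum: 702.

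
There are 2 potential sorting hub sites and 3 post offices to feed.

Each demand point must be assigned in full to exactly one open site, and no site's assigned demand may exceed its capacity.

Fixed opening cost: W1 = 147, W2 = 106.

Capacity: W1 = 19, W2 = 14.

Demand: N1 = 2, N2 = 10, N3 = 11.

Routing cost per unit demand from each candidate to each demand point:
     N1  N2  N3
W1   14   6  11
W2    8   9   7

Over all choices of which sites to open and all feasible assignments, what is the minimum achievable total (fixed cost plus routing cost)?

406

Open {W1, W2}; cheapest assignment that respects the capacities:
  W1 (cap 19, load 10): N2 — cost 10×6 = 60
  W2 (cap 14, load 13): N1, N3 — cost 2×8 + 11×7 = 93
  Shipping 153, fixed 253 → total 406.
  Any other capacity-feasible assignment to {W1, W2} ships for at least 153.
Total demand is 23 and no other set of sites has combined capacity ≥ 23, so {W1, W2} is the only feasible choice of open sites. Minimum: 406.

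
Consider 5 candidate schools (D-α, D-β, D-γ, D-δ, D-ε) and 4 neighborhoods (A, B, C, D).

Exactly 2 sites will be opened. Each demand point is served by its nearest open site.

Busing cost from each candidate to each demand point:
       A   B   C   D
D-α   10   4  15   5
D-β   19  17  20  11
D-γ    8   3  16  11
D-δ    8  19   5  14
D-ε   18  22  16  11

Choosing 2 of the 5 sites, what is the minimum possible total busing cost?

22

Open {D-α, D-δ}.
  A→D-δ 8, B→D-α 4, C→D-δ 5, D→D-α 5  ⇒ total 22.
Compare {D-γ, D-δ}: total 27.
Compare {D-α, D-γ}: total 31.
No size-2 selection does better; minimum is 22.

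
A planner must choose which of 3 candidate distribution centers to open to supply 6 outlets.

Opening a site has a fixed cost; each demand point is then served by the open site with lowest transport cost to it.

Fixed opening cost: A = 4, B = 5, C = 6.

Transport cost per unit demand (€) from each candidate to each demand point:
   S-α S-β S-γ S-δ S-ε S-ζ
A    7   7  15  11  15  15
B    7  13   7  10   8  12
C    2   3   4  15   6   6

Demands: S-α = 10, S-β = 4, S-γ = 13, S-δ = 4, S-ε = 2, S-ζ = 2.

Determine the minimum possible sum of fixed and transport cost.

Open {B, C}: assign each demand point to its cheapest open site.
  S-α→C 10×2=20, S-β→C 4×3=12, S-γ→C 13×4=52, S-δ→B 4×10=40, S-ε→C 2×6=12, S-ζ→C 2×6=12
  transport cost 148, fixed 11 → total 159.
Compare {A, C}: transport cost 152 + fixed 10 = 162.
Compare {A, B, C}: transport cost 148 + fixed 15 = 163.
Compare {C}: transport cost 168 + fixed 6 = 174.
All other subsets cost ≥ 162. Minimum total cost: 159.

159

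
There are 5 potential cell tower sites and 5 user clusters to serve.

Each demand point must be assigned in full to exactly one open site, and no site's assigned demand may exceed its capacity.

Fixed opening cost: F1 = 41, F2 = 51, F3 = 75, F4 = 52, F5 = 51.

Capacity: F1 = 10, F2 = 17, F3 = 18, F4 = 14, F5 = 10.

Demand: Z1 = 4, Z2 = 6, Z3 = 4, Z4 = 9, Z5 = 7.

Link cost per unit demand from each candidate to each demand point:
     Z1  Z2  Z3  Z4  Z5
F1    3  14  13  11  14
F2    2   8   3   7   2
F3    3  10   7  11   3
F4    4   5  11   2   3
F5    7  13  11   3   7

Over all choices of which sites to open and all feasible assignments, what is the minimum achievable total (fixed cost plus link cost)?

211

Open {F2, F4}; cheapest assignment that respects the capacities:
  F2 (cap 17, load 17): Z2, Z3, Z5 — cost 6×8 + 4×3 + 7×2 = 74
  F4 (cap 14, load 13): Z1, Z4 — cost 4×4 + 9×2 = 34
  Shipping 108, fixed 103 → total 211.
  Any other capacity-feasible assignment to {F2, F4} ships for at least 108.
Compare {F2, F4, F5}: its best feasible assignment gives total 245.
Compare {F1, F2, F4}: its best feasible assignment gives total 248.
Every other set of open sites that can feasibly serve all demand totals ≥ 245 even under its best assignment. Minimum: 211.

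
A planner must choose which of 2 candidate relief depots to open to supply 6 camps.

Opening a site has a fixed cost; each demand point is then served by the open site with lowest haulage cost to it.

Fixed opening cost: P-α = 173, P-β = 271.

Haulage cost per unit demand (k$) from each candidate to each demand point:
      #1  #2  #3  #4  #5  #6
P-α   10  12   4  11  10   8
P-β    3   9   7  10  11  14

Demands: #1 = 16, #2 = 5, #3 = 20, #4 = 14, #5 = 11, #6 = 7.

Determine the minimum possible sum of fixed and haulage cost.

793

Open {P-α}: assign each demand point to its cheapest open site.
  #1→P-α 16×10=160, #2→P-α 5×12=60, #3→P-α 20×4=80, #4→P-α 14×11=154, #5→P-α 11×10=110, #6→P-α 7×8=56
  haulage cost 620, fixed 173 → total 793.
Compare {P-β}: haulage cost 592 + fixed 271 = 863.
Compare {P-α, P-β}: haulage cost 479 + fixed 444 = 923.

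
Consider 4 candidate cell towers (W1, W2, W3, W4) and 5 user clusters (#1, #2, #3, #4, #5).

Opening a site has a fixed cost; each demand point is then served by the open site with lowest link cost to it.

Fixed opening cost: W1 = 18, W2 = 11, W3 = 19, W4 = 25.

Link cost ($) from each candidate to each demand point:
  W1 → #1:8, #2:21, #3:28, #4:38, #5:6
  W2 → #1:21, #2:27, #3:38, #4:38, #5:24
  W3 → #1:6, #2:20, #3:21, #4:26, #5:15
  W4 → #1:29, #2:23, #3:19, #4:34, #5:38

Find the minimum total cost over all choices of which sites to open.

Open {W3}: assign each demand point to its cheapest open site.
  #1→W3 6, #2→W3 20, #3→W3 21, #4→W3 26, #5→W3 15
  link cost 88, fixed 19 → total 107.
Compare {W1, W3}: link cost 79 + fixed 37 = 116.
Compare {W2, W3}: link cost 88 + fixed 30 = 118.
Compare {W1}: link cost 101 + fixed 18 = 119.
All other subsets cost ≥ 116. Minimum total cost: 107.

107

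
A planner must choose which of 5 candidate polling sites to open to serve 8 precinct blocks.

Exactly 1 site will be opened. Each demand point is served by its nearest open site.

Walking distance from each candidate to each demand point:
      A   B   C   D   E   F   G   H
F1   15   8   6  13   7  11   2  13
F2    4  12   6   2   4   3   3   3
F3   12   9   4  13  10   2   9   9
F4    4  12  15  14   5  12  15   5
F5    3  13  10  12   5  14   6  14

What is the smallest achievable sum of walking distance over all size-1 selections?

Open {F2}.
  A→F2 4, B→F2 12, C→F2 6, D→F2 2, E→F2 4, F→F2 3, G→F2 3, H→F2 3  ⇒ total 37.
Compare {F3}: total 68.
Compare {F1}: total 75.
No size-1 selection does better; minimum is 37.

37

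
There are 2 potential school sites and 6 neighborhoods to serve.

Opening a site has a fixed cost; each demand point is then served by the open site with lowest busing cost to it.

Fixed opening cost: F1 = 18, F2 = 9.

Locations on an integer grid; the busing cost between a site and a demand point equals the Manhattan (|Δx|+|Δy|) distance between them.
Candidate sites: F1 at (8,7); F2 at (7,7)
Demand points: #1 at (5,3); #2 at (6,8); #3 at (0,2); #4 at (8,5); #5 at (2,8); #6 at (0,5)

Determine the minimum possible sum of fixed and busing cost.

47

Open {F2}: assign each demand point to its cheapest open site.
  #1→F2 6, #2→F2 2, #3→F2 12, #4→F2 3, #5→F2 6, #6→F2 9
  busing cost 38, fixed 9 → total 47.
Compare {F1}: busing cost 42 + fixed 18 = 60.
Compare {F1, F2}: busing cost 37 + fixed 27 = 64.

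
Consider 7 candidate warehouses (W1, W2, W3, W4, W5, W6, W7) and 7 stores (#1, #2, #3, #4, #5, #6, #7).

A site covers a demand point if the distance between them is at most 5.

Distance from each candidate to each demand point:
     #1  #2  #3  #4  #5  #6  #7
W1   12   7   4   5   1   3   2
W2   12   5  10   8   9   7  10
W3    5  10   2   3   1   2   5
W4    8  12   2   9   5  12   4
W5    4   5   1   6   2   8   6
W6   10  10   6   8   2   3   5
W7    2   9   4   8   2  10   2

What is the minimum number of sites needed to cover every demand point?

2

Coverage sets (demand points within 5 of each site):
  W1: {#3, #4, #5, #6, #7}
  W2: {#2}
  W3: {#1, #3, #4, #5, #6, #7}
  W4: {#3, #5, #7}
  W5: {#1, #2, #3, #5}
  W6: {#5, #6, #7}
  W7: {#1, #3, #5, #7}
No single site covers all 7 demand points.
But {W1, W5} covers everything, so the minimum is 2.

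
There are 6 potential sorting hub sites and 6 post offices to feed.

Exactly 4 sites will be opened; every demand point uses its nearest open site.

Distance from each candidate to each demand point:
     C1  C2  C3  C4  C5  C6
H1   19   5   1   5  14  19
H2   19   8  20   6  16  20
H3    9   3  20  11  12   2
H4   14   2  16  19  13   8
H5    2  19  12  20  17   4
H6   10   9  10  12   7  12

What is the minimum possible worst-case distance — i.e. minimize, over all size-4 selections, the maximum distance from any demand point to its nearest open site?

7

Open {H1, H2, H5, H6}.
  Farthest demand point is C5 at distance 7 (to H6); all others are ≤ 7.
With {H1, H3, H5, H6} the worst case is 7.
With {H1, H4, H5, H6} the worst case is 7.
No size-4 selection achieves below 7.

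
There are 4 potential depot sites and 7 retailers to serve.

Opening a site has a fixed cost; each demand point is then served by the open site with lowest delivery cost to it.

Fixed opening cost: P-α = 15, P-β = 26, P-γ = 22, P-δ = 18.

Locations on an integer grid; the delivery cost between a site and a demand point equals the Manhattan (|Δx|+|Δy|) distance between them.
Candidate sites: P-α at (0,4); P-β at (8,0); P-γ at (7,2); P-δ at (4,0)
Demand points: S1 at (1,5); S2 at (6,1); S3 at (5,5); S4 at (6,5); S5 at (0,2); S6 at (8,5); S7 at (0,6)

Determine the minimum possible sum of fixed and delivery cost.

52

Open {P-α}: assign each demand point to its cheapest open site.
  S1→P-α 2, S2→P-α 9, S3→P-α 6, S4→P-α 7, S5→P-α 2, S6→P-α 9, S7→P-α 2
  delivery cost 37, fixed 15 → total 52.
Compare {P-α, P-γ}: delivery cost 21 + fixed 37 = 58.
Compare {P-γ}: delivery cost 42 + fixed 22 = 64.
Compare {P-α, P-δ}: delivery cost 31 + fixed 33 = 64.
All other subsets cost ≥ 58. Minimum total cost: 52.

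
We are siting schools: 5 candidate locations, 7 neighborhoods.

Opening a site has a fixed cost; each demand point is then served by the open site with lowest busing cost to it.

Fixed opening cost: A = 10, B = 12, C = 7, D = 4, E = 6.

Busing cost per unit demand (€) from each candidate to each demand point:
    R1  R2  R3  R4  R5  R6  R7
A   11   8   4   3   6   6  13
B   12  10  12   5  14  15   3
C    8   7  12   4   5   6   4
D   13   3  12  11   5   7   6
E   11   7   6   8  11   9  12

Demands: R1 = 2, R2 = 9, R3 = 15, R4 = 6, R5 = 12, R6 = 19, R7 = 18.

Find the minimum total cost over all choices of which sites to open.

Open {A, B, D}: assign each demand point to its cheapest open site.
  R1→A 2×11=22, R2→D 9×3=27, R3→A 15×4=60, R4→A 6×3=18, R5→D 12×5=60, R6→A 19×6=114, R7→B 18×3=54
  busing cost 355, fixed 26 → total 381.
Compare {A, B, C, D}: busing cost 349 + fixed 33 = 382.
Compare {A, B, D, E}: busing cost 355 + fixed 32 = 387.
Compare {A, C, D}: busing cost 367 + fixed 21 = 388.
All other subsets cost ≥ 382. Minimum total cost: 381.

381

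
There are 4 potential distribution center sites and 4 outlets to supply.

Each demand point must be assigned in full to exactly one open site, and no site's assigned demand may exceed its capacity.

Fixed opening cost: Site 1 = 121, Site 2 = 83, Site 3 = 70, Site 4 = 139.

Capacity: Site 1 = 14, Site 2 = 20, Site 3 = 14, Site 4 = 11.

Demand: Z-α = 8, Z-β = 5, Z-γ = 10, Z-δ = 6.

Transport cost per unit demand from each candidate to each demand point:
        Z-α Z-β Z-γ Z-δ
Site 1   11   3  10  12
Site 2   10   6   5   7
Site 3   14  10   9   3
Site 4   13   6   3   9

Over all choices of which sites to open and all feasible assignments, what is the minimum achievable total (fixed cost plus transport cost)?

351

Open {Site 2, Site 3}; cheapest assignment that respects the capacities:
  Site 2 (cap 20, load 18): Z-α, Z-γ — cost 8×10 + 10×5 = 130
  Site 3 (cap 14, load 11): Z-β, Z-δ — cost 5×10 + 6×3 = 68
  Shipping 198, fixed 153 → total 351.
  Any other capacity-feasible assignment to {Site 2, Site 3} ships for at least 198.
Compare {Site 1, Site 2}: its best feasible assignment gives total 399.
Compare {Site 2, Site 4}: its best feasible assignment gives total 404.
Every other set of open sites that can feasibly serve all demand totals ≥ 399 even under its best assignment. Minimum: 351.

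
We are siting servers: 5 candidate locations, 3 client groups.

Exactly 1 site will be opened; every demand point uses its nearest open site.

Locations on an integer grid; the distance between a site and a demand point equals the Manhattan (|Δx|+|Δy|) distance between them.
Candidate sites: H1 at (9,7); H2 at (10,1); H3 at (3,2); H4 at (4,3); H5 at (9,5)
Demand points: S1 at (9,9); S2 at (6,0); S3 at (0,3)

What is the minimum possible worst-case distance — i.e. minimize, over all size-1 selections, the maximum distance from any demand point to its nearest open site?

11

Open {H4}.
  Farthest demand point is S1 at distance 11 (to H4); all others are ≤ 11.
With {H5} the worst case is 11.
With {H2} the worst case is 12.
No size-1 selection achieves below 11.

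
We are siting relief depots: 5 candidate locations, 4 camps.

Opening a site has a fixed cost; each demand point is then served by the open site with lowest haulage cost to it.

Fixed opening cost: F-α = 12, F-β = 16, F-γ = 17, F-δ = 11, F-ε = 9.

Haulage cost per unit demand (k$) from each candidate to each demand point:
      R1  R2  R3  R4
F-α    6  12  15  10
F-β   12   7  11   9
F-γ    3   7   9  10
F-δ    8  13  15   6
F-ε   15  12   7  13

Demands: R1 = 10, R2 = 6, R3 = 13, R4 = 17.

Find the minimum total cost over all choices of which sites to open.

302

Open {F-γ, F-δ, F-ε}: assign each demand point to its cheapest open site.
  R1→F-γ 10×3=30, R2→F-γ 6×7=42, R3→F-ε 13×7=91, R4→F-δ 17×6=102
  haulage cost 265, fixed 37 → total 302.
Compare {F-α, F-γ, F-δ, F-ε}: haulage cost 265 + fixed 49 = 314.
Compare {F-β, F-γ, F-δ, F-ε}: haulage cost 265 + fixed 53 = 318.
Compare {F-γ, F-δ}: haulage cost 291 + fixed 28 = 319.
All other subsets cost ≥ 314. Minimum total cost: 302.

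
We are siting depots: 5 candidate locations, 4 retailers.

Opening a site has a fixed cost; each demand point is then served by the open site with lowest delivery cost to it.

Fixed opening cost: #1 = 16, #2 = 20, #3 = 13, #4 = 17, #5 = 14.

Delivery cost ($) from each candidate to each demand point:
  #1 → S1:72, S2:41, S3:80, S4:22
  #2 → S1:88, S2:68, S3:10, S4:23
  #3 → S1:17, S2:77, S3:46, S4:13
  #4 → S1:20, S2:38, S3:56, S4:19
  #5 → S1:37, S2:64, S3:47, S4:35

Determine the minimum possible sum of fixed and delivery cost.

124

Open {#2, #4}: assign each demand point to its cheapest open site.
  S1→#4 20, S2→#4 38, S3→#2 10, S4→#4 19
  delivery cost 87, fixed 37 → total 124.
Compare {#2, #3, #4}: delivery cost 78 + fixed 50 = 128.
Compare {#1, #2, #3}: delivery cost 81 + fixed 49 = 130.
Compare {#2, #4, #5}: delivery cost 87 + fixed 51 = 138.
All other subsets cost ≥ 128. Minimum total cost: 124.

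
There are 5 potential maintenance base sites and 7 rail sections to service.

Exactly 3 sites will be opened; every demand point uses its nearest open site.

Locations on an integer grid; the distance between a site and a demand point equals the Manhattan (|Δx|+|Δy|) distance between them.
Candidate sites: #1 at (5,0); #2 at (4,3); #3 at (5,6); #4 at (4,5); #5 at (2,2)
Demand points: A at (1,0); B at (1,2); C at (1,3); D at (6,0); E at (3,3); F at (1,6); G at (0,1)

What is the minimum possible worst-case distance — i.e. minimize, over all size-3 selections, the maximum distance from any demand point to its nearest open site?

4

Open {#1, #3, #5}.
  Farthest demand point is F at distance 4 (to #3); all others are ≤ 4.
With {#1, #4, #5} the worst case is 4.
With {#1, #2, #5} the worst case is 5.
No size-3 selection achieves below 4.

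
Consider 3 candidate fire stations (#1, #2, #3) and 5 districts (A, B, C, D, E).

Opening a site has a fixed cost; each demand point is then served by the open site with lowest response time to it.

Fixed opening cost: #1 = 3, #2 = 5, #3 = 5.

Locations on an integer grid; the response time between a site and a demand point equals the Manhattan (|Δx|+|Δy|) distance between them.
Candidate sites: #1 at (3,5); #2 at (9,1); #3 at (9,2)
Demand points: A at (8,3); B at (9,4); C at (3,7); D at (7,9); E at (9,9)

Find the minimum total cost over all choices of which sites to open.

Open {#1, #3}: assign each demand point to its cheapest open site.
  A→#3 2, B→#3 2, C→#1 2, D→#1 8, E→#3 7
  response time 21, fixed 8 → total 29.
Compare {#1, #2}: response time 24 + fixed 8 = 32.
Compare {#1, #2, #3}: response time 21 + fixed 13 = 34.
Compare {#3}: response time 31 + fixed 5 = 36.
All other subsets cost ≥ 32. Minimum total cost: 29.

29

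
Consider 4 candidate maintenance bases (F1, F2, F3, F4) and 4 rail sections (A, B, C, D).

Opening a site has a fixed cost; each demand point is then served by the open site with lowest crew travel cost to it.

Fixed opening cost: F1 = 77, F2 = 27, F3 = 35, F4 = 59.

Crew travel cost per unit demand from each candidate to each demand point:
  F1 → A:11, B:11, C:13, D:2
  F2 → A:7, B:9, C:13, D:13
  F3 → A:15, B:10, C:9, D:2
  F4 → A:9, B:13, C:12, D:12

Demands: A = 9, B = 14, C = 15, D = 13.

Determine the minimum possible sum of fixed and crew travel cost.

412

Open {F2, F3}: assign each demand point to its cheapest open site.
  A→F2 9×7=63, B→F2 14×9=126, C→F3 15×9=135, D→F3 13×2=26
  crew travel cost 350, fixed 62 → total 412.
Compare {F3}: crew travel cost 436 + fixed 35 = 471.
Compare {F2, F3, F4}: crew travel cost 350 + fixed 121 = 471.
Compare {F3, F4}: crew travel cost 382 + fixed 94 = 476.
All other subsets cost ≥ 471. Minimum total cost: 412.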